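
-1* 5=-5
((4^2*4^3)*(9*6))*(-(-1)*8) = 442368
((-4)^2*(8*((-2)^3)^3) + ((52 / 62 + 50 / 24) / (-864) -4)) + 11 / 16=-21064860439 / 321408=-65539.32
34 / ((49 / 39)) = 1326 / 49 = 27.06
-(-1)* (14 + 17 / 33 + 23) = 1238 / 33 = 37.52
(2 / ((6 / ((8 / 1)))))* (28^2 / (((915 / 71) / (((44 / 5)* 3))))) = 19593728 / 4575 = 4282.78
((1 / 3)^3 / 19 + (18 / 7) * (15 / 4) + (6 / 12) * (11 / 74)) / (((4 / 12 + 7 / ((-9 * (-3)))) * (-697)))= -5165407 / 219515968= -0.02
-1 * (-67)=67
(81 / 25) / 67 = 81 / 1675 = 0.05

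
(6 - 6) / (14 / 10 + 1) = 0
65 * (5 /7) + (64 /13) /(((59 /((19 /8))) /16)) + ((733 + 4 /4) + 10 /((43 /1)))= 180960925 /230867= 783.83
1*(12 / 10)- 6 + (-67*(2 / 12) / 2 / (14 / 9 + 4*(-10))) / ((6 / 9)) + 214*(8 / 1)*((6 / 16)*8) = 71018823 / 13840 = 5131.42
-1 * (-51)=51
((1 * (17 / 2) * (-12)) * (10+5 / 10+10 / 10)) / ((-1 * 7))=1173 / 7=167.57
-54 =-54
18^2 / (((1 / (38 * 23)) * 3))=94392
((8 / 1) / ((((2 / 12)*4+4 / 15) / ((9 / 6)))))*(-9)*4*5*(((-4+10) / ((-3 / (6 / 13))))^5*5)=20155392000 / 2599051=7754.90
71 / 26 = 2.73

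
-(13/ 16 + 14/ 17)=-1.64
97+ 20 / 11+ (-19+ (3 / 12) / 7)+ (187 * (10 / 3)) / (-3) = -354605 / 2772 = -127.92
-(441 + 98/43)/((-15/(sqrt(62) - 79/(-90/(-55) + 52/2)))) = -16564009/196080 + 19061 *sqrt(62)/645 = 148.22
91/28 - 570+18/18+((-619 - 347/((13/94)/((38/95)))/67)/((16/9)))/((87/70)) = -172302835/202072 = -852.68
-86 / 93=-0.92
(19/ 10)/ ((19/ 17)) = 17/ 10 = 1.70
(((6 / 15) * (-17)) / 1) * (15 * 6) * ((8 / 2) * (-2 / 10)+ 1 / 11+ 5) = -144432 / 55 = -2626.04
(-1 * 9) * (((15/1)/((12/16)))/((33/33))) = -180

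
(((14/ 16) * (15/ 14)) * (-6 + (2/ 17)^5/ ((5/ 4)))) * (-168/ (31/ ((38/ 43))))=50986911654/ 1892669381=26.94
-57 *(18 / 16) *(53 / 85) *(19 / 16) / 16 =-2.97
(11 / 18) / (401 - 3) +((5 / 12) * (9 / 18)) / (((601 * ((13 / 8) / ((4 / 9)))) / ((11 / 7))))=1979923 / 1175418972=0.00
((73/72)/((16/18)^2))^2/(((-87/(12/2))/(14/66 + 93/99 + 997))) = -4739362137/41811968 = -113.35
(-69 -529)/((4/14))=-2093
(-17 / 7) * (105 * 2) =-510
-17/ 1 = -17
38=38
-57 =-57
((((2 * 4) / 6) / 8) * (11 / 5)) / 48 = 11 / 1440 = 0.01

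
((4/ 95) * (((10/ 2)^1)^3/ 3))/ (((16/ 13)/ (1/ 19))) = 325/ 4332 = 0.08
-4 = -4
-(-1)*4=4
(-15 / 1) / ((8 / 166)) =-1245 / 4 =-311.25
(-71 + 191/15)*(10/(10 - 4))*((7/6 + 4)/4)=-13547/108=-125.44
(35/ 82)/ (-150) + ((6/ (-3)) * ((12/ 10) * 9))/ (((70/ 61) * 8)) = -101413/ 43050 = -2.36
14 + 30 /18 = 47 /3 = 15.67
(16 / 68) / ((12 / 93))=31 / 17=1.82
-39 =-39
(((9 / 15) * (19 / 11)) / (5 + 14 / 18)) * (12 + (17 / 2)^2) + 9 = 24.11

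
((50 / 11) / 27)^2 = 2500 / 88209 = 0.03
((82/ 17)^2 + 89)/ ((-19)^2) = 32445/ 104329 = 0.31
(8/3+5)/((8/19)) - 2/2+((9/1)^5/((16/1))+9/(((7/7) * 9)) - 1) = 3707.77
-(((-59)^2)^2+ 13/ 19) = -230229872/ 19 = -12117361.68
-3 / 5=-0.60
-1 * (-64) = 64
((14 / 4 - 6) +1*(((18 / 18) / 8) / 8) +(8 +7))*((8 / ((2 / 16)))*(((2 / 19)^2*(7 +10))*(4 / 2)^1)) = 108936 / 361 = 301.76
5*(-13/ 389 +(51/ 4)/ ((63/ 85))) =2805065/ 32676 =85.84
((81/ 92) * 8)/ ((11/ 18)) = 2916/ 253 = 11.53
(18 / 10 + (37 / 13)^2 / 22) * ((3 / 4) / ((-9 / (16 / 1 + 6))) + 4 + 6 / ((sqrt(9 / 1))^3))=1733201 / 334620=5.18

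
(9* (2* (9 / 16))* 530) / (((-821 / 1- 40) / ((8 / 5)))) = -2862 / 287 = -9.97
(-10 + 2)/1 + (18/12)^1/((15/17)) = -63/10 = -6.30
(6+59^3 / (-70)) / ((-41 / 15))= 14997 / 14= 1071.21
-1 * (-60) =60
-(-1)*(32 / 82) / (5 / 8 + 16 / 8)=128 / 861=0.15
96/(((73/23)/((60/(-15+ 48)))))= 44160/803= 54.99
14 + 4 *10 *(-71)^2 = 201654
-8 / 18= -4 / 9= -0.44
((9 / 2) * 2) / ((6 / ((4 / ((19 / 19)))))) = 6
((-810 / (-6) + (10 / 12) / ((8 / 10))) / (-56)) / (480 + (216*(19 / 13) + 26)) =-0.00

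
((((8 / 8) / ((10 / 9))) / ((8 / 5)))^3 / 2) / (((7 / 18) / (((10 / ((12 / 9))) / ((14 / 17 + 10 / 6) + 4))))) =5019165 / 18980864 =0.26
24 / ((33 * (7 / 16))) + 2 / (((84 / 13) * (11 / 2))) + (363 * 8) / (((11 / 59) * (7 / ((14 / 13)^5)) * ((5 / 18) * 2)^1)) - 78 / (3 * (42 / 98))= 820911021141 / 142947805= 5742.73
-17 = -17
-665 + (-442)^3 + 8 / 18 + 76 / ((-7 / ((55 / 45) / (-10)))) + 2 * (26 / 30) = -9066912697 / 105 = -86351549.50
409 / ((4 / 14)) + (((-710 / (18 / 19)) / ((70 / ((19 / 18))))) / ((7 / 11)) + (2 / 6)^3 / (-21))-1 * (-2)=22476277 / 15876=1415.74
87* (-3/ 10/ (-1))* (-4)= -104.40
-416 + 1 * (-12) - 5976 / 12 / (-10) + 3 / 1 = -1876 / 5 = -375.20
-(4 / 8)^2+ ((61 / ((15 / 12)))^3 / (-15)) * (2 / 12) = -29059193 / 22500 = -1291.52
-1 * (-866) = 866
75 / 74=1.01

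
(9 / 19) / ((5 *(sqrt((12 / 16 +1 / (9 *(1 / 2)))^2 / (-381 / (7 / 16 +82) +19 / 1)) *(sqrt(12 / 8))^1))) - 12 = -12 +108 *sqrt(150089010) / 4385675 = -11.70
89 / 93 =0.96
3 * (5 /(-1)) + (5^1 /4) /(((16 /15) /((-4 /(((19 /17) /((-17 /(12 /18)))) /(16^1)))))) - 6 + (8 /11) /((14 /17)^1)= 4948063 /2926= 1691.07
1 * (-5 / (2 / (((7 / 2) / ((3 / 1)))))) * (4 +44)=-140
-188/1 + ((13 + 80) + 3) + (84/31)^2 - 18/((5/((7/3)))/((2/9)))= -1247248/14415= -86.52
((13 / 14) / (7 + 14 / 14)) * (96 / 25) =78 / 175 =0.45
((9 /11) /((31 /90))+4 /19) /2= 8377 /6479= 1.29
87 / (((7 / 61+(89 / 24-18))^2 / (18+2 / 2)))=3542868288 / 430770025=8.22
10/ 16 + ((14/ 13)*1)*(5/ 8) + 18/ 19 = 4437/ 1976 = 2.25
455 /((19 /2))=910 /19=47.89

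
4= 4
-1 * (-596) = 596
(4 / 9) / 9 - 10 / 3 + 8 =4.72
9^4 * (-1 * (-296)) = 1942056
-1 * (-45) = 45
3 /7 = 0.43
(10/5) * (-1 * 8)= -16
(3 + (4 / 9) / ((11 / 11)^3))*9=31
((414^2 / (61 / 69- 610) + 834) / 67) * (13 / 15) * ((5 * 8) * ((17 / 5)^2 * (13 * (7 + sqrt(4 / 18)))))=232692169424 * sqrt(2) / 16245825 + 1628845185968 / 5415275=321043.22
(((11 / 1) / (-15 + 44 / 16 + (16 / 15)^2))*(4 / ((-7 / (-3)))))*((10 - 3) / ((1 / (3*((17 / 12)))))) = -50.48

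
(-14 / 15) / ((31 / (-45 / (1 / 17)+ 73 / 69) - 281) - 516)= 737968 / 630204045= 0.00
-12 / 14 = -6 / 7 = -0.86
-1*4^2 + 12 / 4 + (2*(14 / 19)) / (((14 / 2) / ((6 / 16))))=-491 / 38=-12.92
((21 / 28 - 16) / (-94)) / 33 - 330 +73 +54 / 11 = -284353 / 1128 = -252.09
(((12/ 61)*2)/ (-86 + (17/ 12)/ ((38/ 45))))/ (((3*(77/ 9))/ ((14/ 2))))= -10944/ 8600207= -0.00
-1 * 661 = -661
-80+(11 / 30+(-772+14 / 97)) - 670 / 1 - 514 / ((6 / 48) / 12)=-148018573 / 2910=-50865.49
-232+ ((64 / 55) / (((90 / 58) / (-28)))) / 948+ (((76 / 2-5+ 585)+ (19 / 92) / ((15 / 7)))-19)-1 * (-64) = 23262877601 / 53964900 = 431.07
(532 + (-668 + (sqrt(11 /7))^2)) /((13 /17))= -15997 /91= -175.79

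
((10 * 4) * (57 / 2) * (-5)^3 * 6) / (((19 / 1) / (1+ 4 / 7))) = -495000 / 7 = -70714.29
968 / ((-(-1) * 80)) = 12.10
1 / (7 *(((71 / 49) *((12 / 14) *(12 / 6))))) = 49 / 852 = 0.06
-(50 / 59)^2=-2500 / 3481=-0.72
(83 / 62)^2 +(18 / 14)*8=12.08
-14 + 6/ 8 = -53/ 4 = -13.25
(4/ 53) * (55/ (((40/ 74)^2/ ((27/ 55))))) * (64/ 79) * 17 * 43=432319248/ 104675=4130.11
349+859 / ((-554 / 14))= 90660 / 277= 327.29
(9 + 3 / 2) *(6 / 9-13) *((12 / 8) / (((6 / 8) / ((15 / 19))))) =-3885 / 19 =-204.47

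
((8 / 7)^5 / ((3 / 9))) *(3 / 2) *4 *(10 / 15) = 393216 / 16807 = 23.40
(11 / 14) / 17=11 / 238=0.05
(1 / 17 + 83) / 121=1412 / 2057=0.69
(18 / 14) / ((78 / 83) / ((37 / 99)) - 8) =-27639 / 117922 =-0.23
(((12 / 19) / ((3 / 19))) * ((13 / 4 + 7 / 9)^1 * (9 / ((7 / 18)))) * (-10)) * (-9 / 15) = 15660 / 7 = 2237.14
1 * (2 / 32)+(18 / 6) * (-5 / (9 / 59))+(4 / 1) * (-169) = -774.27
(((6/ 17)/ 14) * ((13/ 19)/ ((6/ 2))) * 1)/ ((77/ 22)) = 0.00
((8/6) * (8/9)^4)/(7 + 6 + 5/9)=8192/133407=0.06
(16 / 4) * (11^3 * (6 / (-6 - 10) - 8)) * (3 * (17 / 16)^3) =-1314379803 / 8192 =-160446.75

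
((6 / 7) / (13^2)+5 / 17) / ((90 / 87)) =174493 / 603330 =0.29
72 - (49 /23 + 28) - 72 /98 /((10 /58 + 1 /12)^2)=273494115 /8926967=30.64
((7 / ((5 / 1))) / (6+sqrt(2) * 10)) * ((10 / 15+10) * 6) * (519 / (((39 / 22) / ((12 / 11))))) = 1420.75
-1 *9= -9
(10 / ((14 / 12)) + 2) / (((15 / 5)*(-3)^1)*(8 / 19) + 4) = 703 / 14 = 50.21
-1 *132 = -132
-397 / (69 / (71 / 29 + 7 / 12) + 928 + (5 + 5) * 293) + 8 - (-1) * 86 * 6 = 2144943013 / 4094202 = 523.90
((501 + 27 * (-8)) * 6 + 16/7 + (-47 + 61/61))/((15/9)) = 34992/35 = 999.77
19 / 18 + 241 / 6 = 371 / 9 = 41.22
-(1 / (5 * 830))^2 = -1 / 17222500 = -0.00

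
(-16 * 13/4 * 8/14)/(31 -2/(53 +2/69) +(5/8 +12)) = -6088576/8931209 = -0.68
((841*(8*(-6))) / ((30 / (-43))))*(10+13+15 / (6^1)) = 7377252 / 5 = 1475450.40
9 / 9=1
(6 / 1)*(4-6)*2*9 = -216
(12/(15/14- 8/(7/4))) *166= -569.14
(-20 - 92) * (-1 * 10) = 1120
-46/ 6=-7.67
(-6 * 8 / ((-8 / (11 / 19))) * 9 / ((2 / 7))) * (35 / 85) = 14553 / 323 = 45.06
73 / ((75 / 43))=3139 / 75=41.85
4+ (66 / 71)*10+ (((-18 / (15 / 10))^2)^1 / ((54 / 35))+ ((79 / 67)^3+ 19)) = 8153134424 / 64062519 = 127.27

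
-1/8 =-0.12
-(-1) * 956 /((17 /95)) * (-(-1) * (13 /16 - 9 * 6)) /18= -19321955 /1224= -15785.91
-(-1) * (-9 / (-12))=3 / 4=0.75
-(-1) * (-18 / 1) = -18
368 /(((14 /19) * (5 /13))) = 45448 /35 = 1298.51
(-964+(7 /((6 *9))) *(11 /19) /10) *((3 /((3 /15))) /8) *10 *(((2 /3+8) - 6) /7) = -49452815 /7182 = -6885.66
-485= -485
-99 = -99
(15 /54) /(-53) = -5 /954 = -0.01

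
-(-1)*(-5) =-5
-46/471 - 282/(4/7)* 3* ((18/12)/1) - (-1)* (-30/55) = -46036151/20724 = -2221.39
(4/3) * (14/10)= 28/15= 1.87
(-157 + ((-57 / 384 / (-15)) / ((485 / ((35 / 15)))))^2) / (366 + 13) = -1225259550702311 / 2957792163840000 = -0.41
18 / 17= 1.06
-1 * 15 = -15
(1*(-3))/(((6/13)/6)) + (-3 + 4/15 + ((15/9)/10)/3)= -3751/90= -41.68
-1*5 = -5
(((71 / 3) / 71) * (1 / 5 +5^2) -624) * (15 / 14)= -4617 / 7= -659.57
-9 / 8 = -1.12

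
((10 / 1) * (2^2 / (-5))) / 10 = -4 / 5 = -0.80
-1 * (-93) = 93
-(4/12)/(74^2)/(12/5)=-5/197136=-0.00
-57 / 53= -1.08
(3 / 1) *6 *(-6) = -108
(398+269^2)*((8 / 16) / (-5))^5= -72759 / 100000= -0.73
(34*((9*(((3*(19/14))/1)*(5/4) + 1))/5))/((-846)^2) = 5797/11133360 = 0.00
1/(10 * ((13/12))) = 6/65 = 0.09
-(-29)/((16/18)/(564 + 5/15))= 147291/8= 18411.38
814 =814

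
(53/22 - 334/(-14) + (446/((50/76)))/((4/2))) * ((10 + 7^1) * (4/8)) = 23904057/7700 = 3104.42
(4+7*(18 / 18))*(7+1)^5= 360448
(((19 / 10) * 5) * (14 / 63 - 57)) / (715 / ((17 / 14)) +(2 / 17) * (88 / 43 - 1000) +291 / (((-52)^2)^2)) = -25946289346432 / 22676642604153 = -1.14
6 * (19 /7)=114 /7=16.29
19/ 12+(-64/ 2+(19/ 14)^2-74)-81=-53971/ 294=-183.57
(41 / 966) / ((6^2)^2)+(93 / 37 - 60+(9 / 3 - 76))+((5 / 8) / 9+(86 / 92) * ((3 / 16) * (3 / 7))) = -3018824597 / 23160816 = -130.34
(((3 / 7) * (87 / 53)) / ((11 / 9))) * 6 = 14094 / 4081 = 3.45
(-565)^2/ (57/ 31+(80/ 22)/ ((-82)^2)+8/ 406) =1485850166647/ 8652607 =171722.83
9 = 9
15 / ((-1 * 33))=-5 / 11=-0.45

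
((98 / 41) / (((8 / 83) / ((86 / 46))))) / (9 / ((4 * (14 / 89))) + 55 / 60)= 7345002 / 2411251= 3.05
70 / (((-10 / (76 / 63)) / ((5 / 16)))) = -95 / 36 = -2.64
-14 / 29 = -0.48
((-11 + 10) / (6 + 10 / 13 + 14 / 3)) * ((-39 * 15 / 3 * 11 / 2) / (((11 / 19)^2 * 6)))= 46.63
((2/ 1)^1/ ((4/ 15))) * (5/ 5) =15/ 2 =7.50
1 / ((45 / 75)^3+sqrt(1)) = 0.82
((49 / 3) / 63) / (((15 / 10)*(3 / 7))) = 98 / 243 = 0.40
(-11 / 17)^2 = 121 / 289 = 0.42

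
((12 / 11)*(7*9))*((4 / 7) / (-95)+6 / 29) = 418392 / 30305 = 13.81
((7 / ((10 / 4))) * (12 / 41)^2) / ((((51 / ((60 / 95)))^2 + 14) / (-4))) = -14336 / 97640885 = -0.00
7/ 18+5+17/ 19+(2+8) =5569/ 342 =16.28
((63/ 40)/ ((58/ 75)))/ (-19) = -945/ 8816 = -0.11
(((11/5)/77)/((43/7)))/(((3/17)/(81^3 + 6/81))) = 243931453/17415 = 14006.97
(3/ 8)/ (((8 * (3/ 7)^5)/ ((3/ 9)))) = 16807/ 15552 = 1.08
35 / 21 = 5 / 3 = 1.67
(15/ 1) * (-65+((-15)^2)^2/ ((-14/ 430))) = -163272450/ 7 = -23324635.71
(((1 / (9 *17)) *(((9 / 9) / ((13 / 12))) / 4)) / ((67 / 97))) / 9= 97 / 399789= 0.00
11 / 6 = 1.83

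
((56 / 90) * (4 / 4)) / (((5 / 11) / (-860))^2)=100230592 / 45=2227346.49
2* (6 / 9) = 4 / 3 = 1.33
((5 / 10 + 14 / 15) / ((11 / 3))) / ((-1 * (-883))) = 0.00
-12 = -12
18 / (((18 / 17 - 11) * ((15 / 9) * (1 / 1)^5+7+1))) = -918 / 4901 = -0.19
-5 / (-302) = 5 / 302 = 0.02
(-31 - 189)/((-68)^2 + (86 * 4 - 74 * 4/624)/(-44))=-755040/15842773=-0.05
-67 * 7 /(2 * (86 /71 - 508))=33299 /71964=0.46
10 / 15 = 2 / 3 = 0.67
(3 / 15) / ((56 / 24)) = 3 / 35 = 0.09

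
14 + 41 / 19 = 307 / 19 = 16.16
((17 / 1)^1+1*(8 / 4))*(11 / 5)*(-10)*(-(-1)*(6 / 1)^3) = -90288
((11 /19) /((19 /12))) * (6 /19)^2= 4752 /130321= 0.04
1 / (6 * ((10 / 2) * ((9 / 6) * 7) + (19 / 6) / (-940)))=940 / 296081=0.00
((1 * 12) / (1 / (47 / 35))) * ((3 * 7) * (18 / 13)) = 30456 / 65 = 468.55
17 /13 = 1.31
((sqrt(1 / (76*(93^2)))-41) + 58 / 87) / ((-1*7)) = 121 / 21-sqrt(19) / 24738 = 5.76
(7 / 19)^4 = 2401 / 130321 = 0.02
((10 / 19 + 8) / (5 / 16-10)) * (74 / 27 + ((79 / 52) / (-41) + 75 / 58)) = -32025912 / 9104173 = -3.52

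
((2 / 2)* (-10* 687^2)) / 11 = -4719690 / 11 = -429062.73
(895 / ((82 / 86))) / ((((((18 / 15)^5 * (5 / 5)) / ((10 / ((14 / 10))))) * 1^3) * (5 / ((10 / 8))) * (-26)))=-3006640625 / 116049024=-25.91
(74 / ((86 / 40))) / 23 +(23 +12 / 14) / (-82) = 1.21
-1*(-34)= 34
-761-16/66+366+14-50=-14231/33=-431.24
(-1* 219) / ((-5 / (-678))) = -148482 / 5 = -29696.40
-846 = -846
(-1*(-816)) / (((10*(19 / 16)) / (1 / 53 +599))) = 207250944 / 5035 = 41162.05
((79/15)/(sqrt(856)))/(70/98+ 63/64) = 8848 * sqrt(214)/1221405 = 0.11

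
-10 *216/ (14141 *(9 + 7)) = -0.01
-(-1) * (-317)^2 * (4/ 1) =401956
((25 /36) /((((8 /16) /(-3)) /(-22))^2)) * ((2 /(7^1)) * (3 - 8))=-121000 /7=-17285.71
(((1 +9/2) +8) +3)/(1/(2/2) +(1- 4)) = -33/4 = -8.25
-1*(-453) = 453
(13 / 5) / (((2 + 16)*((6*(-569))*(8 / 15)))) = -13 / 163872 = -0.00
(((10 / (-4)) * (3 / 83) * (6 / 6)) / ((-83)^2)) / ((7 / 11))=-165 / 8005018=-0.00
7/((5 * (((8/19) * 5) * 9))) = 133/1800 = 0.07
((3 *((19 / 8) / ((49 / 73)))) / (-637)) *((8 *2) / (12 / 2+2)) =-4161 / 124852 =-0.03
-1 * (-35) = 35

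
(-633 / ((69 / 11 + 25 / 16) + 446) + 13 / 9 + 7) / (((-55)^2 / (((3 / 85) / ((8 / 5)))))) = 140773 / 2738381250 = 0.00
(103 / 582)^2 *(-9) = -10609 / 37636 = -0.28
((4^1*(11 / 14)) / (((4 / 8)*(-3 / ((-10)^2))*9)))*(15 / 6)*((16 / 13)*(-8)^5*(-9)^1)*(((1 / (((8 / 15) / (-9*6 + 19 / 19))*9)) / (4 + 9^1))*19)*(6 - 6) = 0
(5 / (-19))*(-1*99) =495 / 19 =26.05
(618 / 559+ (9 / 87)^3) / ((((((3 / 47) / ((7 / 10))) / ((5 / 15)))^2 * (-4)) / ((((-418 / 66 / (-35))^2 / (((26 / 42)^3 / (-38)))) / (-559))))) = -0.03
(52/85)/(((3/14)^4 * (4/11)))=5493488/6885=797.89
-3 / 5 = -0.60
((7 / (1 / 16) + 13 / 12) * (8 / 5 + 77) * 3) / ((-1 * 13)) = -533301 / 260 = -2051.16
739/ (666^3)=739/ 295408296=0.00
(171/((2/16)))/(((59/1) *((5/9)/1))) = 12312/295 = 41.74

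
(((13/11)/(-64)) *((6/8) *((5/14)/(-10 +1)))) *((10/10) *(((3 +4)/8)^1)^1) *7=455/135168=0.00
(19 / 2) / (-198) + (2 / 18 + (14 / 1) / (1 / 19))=105361 / 396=266.06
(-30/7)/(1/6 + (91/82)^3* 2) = -4962312/3357977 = -1.48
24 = 24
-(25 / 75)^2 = -0.11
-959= -959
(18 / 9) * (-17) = -34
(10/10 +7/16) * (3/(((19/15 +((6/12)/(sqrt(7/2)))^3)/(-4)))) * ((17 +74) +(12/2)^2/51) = -21031206210/16836103 +169424325 * sqrt(14)/33672206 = -1230.35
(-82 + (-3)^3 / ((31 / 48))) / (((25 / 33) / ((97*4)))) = -63408.71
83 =83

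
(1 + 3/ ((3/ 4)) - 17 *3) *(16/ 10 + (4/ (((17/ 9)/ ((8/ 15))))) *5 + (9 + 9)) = -98716/ 85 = -1161.36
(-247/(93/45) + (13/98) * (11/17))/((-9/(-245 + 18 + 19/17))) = -3947582080/1316973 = -2997.47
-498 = -498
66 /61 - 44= -2618 /61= -42.92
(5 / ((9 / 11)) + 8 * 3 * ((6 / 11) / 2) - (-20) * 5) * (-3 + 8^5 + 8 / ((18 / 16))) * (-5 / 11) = -1678178.86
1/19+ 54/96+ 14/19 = 411/304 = 1.35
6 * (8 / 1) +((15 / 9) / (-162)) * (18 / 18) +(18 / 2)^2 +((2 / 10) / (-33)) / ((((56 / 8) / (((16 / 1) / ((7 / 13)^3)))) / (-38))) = 132.36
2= 2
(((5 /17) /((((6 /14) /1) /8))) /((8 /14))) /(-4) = -245 /102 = -2.40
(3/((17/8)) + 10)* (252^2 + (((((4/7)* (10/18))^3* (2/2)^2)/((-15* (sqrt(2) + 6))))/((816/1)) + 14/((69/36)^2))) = 9700* sqrt(2)/11056328199 + 1412945111524960792/1949599205757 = 724736.20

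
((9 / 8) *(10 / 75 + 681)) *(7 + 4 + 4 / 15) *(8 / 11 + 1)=32806787 / 2200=14912.18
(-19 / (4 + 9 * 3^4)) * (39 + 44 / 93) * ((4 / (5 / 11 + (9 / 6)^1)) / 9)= -6137912 / 26381403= -0.23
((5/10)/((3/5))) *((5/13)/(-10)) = -0.03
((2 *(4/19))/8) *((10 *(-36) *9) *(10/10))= -3240/19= -170.53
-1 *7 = -7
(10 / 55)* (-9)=-18 / 11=-1.64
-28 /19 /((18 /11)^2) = -847 /1539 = -0.55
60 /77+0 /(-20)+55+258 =24161 /77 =313.78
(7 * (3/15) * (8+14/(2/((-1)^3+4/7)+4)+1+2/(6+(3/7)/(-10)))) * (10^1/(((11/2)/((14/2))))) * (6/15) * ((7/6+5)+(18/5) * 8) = -1000057856/344025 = -2906.93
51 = 51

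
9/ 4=2.25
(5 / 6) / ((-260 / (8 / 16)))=-1 / 624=-0.00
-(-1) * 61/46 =61/46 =1.33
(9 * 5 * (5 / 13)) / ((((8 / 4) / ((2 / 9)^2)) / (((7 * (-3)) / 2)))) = -175 / 39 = -4.49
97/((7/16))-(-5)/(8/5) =12591/56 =224.84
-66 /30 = -11 /5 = -2.20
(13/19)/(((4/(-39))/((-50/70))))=2535/532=4.77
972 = 972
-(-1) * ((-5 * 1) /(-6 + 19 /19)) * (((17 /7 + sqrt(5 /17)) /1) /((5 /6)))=6 * sqrt(85) /85 + 102 /35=3.57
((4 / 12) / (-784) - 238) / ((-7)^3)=559777 / 806736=0.69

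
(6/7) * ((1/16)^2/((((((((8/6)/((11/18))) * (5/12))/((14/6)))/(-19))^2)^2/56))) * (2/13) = 4581179456161/28080000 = 163147.42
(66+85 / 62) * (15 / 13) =62655 / 806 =77.74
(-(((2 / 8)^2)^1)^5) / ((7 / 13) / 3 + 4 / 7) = -273 / 214958080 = -0.00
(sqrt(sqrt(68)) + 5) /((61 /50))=50 * 17^(1 /4) * sqrt(2) /61 + 250 /61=6.45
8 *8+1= 65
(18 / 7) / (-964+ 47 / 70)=-180 / 67433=-0.00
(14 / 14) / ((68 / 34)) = 1 / 2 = 0.50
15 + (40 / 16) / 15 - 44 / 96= 353 / 24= 14.71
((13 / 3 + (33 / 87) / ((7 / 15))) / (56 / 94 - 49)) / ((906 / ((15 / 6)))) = -73649 / 251048070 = -0.00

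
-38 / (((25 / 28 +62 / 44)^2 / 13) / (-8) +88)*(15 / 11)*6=-3.54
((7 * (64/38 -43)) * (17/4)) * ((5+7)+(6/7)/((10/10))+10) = -533800/19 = -28094.74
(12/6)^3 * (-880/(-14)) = 3520/7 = 502.86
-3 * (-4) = 12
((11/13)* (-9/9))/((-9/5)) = 55/117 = 0.47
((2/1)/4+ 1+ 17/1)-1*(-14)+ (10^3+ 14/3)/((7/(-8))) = -46859/42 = -1115.69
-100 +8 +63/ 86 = -7849/ 86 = -91.27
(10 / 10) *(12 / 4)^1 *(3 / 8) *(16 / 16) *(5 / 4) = 45 / 32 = 1.41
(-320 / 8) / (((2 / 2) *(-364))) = 0.11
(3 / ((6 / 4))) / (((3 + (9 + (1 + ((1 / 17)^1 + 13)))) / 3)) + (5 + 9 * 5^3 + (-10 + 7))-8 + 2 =496705 / 443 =1121.23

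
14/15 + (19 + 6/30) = 302/15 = 20.13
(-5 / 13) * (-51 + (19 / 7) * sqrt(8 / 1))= 255 / 13 - 190 * sqrt(2) / 91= 16.66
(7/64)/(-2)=-7/128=-0.05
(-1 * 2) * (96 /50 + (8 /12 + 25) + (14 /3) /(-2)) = -50.51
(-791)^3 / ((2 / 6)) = -1484741013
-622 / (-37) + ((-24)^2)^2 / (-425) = -12011362 / 15725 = -763.84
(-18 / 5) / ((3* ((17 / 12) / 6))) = -432 / 85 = -5.08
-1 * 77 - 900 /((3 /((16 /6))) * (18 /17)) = -7493 /9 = -832.56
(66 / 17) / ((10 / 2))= 66 / 85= 0.78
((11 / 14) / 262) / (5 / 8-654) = -22 / 4793159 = -0.00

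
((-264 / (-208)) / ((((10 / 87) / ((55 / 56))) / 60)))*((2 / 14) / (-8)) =-473715 / 40768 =-11.62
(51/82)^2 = 2601/6724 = 0.39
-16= -16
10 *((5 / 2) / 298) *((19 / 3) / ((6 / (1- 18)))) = -8075 / 5364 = -1.51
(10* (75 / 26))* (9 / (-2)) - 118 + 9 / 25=-247.45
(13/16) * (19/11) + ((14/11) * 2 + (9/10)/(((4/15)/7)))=4853/176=27.57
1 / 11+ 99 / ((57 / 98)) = 35593 / 209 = 170.30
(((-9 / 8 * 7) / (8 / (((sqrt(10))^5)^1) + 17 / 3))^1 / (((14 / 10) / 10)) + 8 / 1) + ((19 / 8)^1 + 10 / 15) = 50625 * sqrt(10) / 3612428 + 24167105 / 21674568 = 1.16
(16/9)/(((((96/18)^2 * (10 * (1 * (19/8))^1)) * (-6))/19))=-1/120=-0.01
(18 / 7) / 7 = 18 / 49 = 0.37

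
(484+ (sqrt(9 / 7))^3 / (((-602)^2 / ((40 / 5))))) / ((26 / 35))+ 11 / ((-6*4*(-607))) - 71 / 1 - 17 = 135*sqrt(7) / 8244691+ 106725311 / 189384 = 563.54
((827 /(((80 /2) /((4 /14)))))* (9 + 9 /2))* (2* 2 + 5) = 200961 /280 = 717.72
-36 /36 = -1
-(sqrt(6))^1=-sqrt(6)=-2.45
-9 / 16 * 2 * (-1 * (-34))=-153 / 4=-38.25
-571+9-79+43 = -598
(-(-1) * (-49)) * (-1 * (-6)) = -294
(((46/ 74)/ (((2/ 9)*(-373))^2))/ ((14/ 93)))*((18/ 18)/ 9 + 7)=154008/ 36034411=0.00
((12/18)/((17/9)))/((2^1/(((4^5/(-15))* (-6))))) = 6144/85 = 72.28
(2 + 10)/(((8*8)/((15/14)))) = 45/224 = 0.20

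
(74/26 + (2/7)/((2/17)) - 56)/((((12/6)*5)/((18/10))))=-20772/2275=-9.13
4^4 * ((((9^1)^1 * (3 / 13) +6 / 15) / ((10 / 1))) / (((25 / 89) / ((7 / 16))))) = 802424 / 8125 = 98.76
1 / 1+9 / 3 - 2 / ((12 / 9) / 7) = -13 / 2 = -6.50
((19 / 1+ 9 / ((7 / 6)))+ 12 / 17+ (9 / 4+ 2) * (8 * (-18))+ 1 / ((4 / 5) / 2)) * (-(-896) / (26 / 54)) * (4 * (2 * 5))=-9575539200 / 221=-43328231.67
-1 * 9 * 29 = -261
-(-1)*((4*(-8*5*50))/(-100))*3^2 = 720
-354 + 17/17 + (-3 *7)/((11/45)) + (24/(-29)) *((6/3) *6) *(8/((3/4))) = -173804/319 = -544.84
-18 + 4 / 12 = -53 / 3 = -17.67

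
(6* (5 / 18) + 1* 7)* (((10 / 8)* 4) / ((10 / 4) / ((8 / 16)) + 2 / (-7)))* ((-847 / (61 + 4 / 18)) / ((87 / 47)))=-3293290 / 47937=-68.70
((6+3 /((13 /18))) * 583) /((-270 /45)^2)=6413 /39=164.44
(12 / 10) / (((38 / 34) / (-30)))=-612 / 19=-32.21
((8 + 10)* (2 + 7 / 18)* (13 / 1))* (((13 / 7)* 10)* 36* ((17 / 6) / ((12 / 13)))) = 8030035 / 7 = 1147147.86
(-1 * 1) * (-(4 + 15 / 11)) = 5.36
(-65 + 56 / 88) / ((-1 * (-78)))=-0.83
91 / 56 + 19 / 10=141 / 40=3.52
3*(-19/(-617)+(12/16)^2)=17571/9872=1.78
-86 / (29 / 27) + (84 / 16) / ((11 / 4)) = -24933 / 319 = -78.16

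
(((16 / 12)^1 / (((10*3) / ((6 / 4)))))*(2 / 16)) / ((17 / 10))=0.00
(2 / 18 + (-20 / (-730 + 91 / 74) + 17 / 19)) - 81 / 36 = -44881259 / 36887436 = -1.22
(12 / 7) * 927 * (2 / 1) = 22248 / 7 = 3178.29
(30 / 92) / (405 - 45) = 1 / 1104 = 0.00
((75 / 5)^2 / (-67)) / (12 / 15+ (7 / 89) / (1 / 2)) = -33375 / 9514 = -3.51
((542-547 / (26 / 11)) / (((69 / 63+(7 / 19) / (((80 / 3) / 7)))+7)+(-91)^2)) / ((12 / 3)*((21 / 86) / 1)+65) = 0.00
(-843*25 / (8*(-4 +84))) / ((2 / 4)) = -65.86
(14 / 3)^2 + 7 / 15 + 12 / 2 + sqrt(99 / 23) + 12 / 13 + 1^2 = 32.24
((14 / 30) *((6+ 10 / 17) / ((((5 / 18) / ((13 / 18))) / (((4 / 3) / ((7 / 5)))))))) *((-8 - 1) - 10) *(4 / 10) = -221312 / 3825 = -57.86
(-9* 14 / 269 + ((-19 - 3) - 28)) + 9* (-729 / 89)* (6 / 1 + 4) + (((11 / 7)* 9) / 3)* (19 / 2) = -248991949 / 335174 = -742.87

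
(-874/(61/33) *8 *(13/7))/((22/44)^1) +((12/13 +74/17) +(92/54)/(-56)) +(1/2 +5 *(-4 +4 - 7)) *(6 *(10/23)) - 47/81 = -432171233281/30574908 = -14134.83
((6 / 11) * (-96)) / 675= -64 / 825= -0.08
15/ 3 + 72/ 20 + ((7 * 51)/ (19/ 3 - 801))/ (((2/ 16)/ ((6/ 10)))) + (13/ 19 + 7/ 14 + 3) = 150437/ 14155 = 10.63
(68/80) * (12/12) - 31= -603/20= -30.15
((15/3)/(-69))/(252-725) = 0.00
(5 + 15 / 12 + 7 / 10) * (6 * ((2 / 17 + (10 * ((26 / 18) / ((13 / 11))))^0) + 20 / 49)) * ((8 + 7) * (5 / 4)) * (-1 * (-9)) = 71550945 / 6664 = 10736.94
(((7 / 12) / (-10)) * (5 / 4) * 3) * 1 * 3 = -21 / 32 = -0.66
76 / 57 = 1.33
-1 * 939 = -939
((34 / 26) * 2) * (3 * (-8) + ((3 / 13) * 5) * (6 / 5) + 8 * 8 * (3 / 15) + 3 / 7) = -145214 / 5915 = -24.55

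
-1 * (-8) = 8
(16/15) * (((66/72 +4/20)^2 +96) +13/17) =5998313/57375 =104.55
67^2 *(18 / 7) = 80802 / 7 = 11543.14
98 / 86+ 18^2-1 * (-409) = 734.14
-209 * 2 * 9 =-3762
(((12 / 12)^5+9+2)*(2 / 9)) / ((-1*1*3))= -8 / 9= -0.89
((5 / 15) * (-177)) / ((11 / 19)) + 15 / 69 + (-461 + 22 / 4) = -281939 / 506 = -557.19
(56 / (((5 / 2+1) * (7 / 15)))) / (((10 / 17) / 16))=6528 / 7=932.57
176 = 176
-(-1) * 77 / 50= 77 / 50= 1.54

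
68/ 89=0.76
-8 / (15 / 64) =-512 / 15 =-34.13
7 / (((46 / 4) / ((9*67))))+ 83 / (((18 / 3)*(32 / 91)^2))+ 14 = 69654445 / 141312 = 492.91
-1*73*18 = -1314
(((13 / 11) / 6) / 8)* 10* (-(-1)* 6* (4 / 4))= 65 / 44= 1.48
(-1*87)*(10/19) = -870/19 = -45.79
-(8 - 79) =71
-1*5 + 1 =-4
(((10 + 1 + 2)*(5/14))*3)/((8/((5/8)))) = 975/896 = 1.09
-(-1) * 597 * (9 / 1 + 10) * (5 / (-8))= -56715 / 8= -7089.38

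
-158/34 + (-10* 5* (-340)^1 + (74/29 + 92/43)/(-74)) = 13330476294/784363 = 16995.29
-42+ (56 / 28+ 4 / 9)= -356 / 9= -39.56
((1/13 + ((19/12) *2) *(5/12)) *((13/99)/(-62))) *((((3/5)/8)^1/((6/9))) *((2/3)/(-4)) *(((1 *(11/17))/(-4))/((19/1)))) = -1307/2768394240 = -0.00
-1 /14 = -0.07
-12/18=-2/3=-0.67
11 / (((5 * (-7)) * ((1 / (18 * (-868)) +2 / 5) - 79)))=24552 / 6140237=0.00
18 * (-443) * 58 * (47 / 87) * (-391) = 97692132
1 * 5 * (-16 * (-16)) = 1280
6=6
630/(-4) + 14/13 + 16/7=-28053/182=-154.14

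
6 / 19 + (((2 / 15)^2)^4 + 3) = 161462114239 / 48694921875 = 3.32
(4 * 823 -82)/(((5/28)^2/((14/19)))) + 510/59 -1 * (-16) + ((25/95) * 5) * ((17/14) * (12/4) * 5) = 5824299437/78470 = 74223.26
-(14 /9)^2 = -196 /81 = -2.42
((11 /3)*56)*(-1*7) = -4312 /3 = -1437.33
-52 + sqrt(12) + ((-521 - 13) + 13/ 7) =-4089/ 7 + 2*sqrt(3) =-580.68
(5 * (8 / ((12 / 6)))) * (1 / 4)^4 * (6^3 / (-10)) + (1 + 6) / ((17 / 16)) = 1333 / 272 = 4.90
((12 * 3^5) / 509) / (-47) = -2916 / 23923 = -0.12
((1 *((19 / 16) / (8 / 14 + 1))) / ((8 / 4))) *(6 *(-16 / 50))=-0.73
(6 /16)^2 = 9 /64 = 0.14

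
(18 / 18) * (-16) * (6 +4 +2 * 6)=-352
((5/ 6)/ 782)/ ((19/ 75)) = 125/ 29716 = 0.00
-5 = -5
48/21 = 16/7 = 2.29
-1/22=-0.05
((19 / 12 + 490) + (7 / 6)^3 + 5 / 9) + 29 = 112909 / 216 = 522.73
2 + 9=11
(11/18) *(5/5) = 11/18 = 0.61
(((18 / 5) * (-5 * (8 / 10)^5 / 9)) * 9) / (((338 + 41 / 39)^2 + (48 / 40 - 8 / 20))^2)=-0.00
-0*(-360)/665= 0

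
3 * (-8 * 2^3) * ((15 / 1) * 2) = -5760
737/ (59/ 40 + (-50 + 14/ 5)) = -29480/ 1829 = -16.12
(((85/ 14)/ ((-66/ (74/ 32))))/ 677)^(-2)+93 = 100176356743149/ 9891025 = 10128005.62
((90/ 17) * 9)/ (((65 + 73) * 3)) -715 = -279520/ 391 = -714.88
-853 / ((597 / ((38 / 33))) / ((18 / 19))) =-3412 / 2189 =-1.56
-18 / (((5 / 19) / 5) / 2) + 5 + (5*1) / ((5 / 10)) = -669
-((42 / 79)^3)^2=-5489031744 / 243087455521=-0.02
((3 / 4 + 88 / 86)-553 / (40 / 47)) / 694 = -1114563 / 1193680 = -0.93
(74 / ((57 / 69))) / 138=37 / 57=0.65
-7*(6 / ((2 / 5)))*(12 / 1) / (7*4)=-45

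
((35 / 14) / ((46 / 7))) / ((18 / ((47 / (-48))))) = -1645 / 79488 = -0.02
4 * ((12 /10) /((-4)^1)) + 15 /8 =27 /40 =0.68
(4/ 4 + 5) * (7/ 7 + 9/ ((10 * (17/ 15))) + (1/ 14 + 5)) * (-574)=-401964/ 17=-23644.94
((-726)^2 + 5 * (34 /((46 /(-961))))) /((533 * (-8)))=-12041063 /98072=-122.78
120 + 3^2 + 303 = 432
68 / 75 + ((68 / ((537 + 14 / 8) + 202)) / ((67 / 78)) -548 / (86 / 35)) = -142137332246 / 640230225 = -222.01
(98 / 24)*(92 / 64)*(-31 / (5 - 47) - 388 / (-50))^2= 1831258367 / 4320000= 423.90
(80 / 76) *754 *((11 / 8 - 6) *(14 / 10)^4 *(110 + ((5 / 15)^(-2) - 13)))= -3550104194 / 2375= -1494780.71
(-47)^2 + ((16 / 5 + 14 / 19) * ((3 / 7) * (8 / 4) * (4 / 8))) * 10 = 296041 / 133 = 2225.87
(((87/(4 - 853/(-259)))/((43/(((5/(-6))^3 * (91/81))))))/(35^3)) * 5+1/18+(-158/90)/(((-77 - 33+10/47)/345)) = 11548559324/2072506905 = 5.57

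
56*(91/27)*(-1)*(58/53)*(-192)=18916352/477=39656.92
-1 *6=-6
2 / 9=0.22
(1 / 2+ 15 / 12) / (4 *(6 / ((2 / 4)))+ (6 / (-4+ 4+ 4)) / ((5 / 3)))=35 / 978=0.04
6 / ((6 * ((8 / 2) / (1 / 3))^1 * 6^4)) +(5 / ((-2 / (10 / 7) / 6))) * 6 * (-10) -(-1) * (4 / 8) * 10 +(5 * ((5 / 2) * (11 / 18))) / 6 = 140650927 / 108864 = 1291.99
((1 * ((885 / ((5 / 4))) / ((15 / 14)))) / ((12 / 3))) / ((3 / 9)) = 495.60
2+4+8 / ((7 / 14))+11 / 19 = 429 / 19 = 22.58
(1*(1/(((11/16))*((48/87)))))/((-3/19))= -551/33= -16.70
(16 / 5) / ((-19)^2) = 16 / 1805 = 0.01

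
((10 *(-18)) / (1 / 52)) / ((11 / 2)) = -18720 / 11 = -1701.82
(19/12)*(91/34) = 1729/408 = 4.24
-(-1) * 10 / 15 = 2 / 3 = 0.67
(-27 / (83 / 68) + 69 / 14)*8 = -137.54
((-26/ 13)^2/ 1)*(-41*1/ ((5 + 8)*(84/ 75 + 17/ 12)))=-49200/ 9893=-4.97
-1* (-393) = 393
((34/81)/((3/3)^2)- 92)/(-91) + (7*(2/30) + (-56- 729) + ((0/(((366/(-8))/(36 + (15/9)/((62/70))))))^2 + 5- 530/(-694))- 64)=-10765045282/12788685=-841.76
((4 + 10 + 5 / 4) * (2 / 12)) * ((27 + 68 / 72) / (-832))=-30683 / 359424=-0.09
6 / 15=2 / 5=0.40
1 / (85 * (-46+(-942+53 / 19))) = -19 / 1591115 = -0.00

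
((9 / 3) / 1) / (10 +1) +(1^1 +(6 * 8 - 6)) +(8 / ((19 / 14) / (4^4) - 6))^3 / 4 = 4655952364912268 / 109093470850375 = 42.68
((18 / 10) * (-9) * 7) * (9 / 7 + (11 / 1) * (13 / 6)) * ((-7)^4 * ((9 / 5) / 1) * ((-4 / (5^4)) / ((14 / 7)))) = 123106473 / 3125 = 39394.07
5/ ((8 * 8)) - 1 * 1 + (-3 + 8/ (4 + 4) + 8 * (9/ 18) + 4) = 325/ 64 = 5.08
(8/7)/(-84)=-2/147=-0.01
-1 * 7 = -7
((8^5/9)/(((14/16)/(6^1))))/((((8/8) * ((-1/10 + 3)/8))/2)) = 83886080/609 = 137743.97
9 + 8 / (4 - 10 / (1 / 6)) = 62 / 7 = 8.86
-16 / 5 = -3.20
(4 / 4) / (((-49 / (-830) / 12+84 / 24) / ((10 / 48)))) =2075 / 34909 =0.06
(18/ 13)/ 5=18/ 65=0.28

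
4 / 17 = 0.24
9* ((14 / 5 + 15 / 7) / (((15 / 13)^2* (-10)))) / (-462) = 29237 / 4042500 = 0.01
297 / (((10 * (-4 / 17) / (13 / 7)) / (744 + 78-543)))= -65402.58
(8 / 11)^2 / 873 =64 / 105633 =0.00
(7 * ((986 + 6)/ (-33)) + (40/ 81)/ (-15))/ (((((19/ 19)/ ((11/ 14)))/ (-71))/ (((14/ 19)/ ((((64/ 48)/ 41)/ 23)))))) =495586106/ 81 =6118346.99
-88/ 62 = -44/ 31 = -1.42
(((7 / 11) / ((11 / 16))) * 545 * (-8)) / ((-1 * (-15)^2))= 97664 / 5445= 17.94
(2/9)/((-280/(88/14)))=-11/2205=-0.00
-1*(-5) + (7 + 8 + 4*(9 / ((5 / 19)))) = 784 / 5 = 156.80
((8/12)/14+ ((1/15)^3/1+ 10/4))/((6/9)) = 120389/31500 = 3.82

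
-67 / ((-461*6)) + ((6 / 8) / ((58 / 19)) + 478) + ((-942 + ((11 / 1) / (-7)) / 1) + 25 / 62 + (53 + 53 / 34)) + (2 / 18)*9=-484509659477 / 1183637784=-409.34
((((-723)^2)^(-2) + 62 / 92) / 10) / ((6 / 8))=0.09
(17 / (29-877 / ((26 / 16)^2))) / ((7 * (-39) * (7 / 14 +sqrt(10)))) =-34 / 3227301 +68 * sqrt(10) / 3227301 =0.00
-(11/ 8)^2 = -121/ 64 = -1.89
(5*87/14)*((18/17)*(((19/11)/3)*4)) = 99180/1309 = 75.77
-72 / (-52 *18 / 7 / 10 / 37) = 2590 / 13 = 199.23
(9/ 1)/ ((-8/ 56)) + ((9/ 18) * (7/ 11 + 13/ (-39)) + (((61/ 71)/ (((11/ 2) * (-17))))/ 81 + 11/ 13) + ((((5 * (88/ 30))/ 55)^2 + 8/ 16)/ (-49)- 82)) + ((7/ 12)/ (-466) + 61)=-2650139495997041/ 31923486995400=-83.02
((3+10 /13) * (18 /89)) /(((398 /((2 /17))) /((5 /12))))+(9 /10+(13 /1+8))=428599182 /19570655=21.90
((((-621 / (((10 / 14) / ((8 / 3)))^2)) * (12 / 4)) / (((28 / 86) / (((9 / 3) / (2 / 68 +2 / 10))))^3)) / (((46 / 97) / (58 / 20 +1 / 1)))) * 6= -83018353868.79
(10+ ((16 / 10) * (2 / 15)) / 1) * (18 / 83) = 2.21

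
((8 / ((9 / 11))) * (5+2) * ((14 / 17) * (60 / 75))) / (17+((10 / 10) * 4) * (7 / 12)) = 17248 / 7395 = 2.33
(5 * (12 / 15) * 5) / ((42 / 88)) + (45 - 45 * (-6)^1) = 7495 / 21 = 356.90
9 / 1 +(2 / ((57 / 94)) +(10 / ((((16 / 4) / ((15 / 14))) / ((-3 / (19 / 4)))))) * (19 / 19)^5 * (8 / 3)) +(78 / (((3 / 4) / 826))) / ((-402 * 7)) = -607919 / 26733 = -22.74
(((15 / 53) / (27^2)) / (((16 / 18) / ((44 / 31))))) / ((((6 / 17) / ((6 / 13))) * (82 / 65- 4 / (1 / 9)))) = -4675 / 200334276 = -0.00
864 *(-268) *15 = -3473280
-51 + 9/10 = -501/10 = -50.10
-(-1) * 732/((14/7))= 366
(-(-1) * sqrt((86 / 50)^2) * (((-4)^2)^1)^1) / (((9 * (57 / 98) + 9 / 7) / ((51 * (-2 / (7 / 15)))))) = -327488 / 355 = -922.50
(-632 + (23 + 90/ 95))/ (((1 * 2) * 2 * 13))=-11553/ 988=-11.69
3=3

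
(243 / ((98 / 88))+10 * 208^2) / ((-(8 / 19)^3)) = -36369936667 / 6272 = -5798778.17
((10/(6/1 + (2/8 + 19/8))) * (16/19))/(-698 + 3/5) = -6400/4571457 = -0.00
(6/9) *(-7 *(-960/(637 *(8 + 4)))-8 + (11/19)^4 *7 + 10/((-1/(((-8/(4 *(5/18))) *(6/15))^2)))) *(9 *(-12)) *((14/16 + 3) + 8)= 1191118599207/15604225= 76333.08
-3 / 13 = -0.23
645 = 645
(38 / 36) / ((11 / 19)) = 361 / 198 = 1.82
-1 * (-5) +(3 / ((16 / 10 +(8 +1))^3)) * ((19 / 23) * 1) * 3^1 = 17142230 / 3424171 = 5.01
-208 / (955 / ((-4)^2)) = -3328 / 955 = -3.48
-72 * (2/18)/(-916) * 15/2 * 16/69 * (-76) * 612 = -3720960/5267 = -706.47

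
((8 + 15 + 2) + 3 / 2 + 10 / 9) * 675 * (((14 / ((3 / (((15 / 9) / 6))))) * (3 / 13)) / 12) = 434875 / 936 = 464.61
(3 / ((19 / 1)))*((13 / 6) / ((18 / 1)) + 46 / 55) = 5683 / 37620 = 0.15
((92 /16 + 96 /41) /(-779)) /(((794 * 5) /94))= -62369 /253595660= -0.00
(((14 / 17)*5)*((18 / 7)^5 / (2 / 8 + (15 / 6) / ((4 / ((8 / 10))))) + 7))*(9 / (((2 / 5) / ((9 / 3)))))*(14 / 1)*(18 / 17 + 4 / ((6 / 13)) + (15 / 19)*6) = 339391295100 / 38437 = 8829807.09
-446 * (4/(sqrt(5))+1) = -1784 * sqrt(5)/5 - 446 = -1243.83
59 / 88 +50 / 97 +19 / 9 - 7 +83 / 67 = -12683567 / 5147208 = -2.46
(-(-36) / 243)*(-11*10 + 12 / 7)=-3032 / 189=-16.04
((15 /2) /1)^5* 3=2278125 /32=71191.41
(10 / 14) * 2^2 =20 / 7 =2.86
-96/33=-32/11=-2.91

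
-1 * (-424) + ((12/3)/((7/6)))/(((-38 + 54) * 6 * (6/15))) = 23749/56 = 424.09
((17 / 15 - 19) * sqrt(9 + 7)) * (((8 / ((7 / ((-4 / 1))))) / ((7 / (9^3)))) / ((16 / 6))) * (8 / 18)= 1389312 / 245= 5670.66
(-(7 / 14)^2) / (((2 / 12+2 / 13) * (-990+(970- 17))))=39 / 1850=0.02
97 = 97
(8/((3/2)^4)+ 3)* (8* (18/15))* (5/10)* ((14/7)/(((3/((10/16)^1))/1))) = 742/81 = 9.16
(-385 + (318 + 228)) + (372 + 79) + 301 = 913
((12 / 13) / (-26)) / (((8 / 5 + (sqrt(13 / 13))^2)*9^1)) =-10 / 6591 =-0.00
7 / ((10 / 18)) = 63 / 5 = 12.60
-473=-473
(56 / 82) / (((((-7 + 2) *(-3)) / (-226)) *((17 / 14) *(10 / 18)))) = -265776 / 17425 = -15.25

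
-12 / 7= -1.71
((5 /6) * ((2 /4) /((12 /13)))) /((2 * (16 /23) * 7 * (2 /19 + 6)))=28405 /3741696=0.01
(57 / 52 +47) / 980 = 2501 / 50960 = 0.05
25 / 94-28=-2607 / 94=-27.73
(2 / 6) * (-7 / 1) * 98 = -686 / 3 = -228.67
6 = 6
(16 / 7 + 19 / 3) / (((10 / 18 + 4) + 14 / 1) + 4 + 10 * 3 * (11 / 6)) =543 / 4886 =0.11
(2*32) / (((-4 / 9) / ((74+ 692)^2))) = -84492864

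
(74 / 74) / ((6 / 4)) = 2 / 3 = 0.67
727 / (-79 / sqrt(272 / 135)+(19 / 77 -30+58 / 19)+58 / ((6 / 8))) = -168053212404 * sqrt(255) / 35409440593 -2441398244208 / 35409440593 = -144.74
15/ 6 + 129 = 263/ 2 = 131.50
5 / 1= 5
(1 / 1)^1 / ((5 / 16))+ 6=46 / 5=9.20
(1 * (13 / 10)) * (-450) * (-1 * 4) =2340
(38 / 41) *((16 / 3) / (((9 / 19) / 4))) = 46208 / 1107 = 41.74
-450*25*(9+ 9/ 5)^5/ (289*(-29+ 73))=-129993.24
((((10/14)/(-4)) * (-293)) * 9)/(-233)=-2.02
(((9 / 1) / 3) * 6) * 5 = 90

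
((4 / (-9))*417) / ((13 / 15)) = -2780 / 13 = -213.85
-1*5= -5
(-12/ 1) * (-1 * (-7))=-84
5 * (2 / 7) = 10 / 7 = 1.43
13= 13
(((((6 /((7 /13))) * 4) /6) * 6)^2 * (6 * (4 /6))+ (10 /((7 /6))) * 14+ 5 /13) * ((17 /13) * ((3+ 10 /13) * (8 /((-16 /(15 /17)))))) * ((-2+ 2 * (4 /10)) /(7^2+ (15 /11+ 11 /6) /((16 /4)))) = 12209249448 /28883959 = 422.70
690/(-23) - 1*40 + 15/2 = -125/2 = -62.50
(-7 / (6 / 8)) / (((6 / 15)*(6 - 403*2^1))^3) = 7 / 24576000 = 0.00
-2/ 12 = -1/ 6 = -0.17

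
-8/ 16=-1/ 2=-0.50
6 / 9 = 2 / 3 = 0.67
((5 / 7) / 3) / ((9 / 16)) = 80 / 189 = 0.42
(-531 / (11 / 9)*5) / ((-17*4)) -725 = -518405 / 748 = -693.05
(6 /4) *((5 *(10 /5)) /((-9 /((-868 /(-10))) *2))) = -217 /3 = -72.33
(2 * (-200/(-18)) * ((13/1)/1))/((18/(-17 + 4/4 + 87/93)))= -607100/2511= -241.78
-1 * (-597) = 597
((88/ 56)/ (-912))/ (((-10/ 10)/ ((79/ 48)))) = 869/ 306432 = 0.00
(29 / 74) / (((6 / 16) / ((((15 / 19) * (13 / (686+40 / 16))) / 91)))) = 1160 / 6776217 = 0.00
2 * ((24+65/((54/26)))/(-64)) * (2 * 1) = -1493/432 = -3.46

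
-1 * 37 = -37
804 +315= 1119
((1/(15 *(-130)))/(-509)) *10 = 1/99255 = 0.00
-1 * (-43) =43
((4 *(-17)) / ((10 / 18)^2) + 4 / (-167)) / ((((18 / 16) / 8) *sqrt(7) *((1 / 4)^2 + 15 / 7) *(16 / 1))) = -58875904 *sqrt(7) / 9281025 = -16.78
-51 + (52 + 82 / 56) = 69 / 28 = 2.46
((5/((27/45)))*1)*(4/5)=20/3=6.67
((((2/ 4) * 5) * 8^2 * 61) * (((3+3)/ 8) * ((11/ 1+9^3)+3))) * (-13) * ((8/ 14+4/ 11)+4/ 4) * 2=-21069756240/ 77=-273633197.92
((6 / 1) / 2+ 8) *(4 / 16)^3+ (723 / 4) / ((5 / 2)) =23191 / 320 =72.47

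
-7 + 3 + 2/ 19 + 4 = 2/ 19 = 0.11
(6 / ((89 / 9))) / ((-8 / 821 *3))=-7389 / 356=-20.76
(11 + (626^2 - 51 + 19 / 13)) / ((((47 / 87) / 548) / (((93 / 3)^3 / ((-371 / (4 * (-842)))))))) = 24367236701163413856 / 226681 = 107495717334771.83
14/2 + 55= 62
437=437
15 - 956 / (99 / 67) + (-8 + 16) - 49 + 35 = -63161 / 99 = -637.99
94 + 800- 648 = 246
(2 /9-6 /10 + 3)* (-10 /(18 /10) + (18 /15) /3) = -27376 /2025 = -13.52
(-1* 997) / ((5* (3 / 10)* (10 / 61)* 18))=-60817 / 270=-225.25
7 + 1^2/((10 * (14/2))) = 491/70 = 7.01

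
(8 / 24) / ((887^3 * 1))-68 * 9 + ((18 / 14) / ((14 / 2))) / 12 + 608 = -1635095593133 / 410344092564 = -3.98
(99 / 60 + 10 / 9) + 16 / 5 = 1073 / 180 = 5.96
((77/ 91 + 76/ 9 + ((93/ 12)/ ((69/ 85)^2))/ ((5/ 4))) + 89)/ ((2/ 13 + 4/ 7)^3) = 11709044165/ 41477832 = 282.30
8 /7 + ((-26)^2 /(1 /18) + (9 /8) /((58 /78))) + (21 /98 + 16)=19791477 /1624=12186.87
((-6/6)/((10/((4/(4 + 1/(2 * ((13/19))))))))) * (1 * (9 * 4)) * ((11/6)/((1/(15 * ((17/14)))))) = -29172/287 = -101.64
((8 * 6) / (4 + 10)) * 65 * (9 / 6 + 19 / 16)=8385 / 14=598.93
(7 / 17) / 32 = 7 / 544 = 0.01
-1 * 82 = -82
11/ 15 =0.73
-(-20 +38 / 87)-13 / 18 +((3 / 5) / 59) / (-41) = 118952759 / 6313590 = 18.84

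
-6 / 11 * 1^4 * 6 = -36 / 11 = -3.27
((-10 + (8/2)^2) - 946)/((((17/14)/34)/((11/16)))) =-18095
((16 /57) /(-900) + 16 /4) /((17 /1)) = 51296 /218025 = 0.24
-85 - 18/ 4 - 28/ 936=-10475/ 117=-89.53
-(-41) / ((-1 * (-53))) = 41 / 53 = 0.77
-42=-42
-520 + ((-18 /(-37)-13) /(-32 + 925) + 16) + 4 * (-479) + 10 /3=-2416.68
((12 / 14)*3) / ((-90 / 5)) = -1 / 7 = -0.14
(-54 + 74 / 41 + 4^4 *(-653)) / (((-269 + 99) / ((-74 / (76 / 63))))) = -3995350317 / 66215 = -60339.05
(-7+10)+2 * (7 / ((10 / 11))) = 92 / 5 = 18.40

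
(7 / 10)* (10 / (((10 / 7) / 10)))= 49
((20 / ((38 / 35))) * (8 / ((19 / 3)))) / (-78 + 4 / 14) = -3675 / 12274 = -0.30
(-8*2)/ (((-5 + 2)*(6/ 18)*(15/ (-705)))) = -752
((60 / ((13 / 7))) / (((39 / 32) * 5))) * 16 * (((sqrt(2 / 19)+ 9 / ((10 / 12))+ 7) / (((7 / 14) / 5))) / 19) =143360 * sqrt(38) / 61009+ 2551808 / 3211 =809.19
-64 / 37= -1.73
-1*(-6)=6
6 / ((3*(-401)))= -2 / 401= -0.00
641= 641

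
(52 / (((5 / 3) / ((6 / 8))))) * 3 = 70.20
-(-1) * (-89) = -89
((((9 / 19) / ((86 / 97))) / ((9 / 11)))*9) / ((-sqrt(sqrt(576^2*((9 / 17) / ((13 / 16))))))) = -1067*221^(1 / 4)*sqrt(3) / 26144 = -0.27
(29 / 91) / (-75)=-29 / 6825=-0.00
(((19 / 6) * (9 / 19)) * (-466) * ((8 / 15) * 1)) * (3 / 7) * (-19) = 106248 / 35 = 3035.66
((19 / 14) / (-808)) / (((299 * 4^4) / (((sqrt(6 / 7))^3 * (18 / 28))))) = -513 * sqrt(42) / 296991944704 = -0.00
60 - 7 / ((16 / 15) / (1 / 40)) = 7659 / 128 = 59.84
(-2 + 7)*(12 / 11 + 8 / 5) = 148 / 11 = 13.45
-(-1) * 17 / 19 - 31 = -572 / 19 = -30.11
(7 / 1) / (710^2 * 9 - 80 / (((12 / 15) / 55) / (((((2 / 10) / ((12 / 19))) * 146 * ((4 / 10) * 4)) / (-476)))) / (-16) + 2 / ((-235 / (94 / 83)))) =4148340 / 2688626014013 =0.00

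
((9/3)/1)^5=243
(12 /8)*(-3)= -9 /2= -4.50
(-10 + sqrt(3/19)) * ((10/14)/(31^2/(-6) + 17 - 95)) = 300/10003 - 30 * sqrt(57)/190057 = 0.03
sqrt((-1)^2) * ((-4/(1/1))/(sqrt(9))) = -4/3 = -1.33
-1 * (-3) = 3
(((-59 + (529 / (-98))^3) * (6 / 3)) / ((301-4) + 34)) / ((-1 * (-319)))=-203566217 / 49689761044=-0.00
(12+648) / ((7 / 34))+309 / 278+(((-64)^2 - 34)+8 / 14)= 14146247 / 1946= 7269.40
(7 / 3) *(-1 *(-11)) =77 / 3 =25.67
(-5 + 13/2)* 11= 33/2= 16.50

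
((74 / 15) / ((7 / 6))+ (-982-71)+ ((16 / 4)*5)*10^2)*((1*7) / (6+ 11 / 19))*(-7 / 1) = -4427969 / 625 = -7084.75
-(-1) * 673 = 673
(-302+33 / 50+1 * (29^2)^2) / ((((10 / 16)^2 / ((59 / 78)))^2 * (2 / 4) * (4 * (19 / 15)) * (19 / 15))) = 31500751314688 / 38130625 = 826127.33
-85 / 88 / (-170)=1 / 176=0.01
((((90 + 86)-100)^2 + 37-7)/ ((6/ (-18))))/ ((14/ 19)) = -23638.71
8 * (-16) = -128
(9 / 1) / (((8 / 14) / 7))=441 / 4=110.25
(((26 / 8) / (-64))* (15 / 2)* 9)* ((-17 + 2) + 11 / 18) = 50505 / 1024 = 49.32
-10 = -10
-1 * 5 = -5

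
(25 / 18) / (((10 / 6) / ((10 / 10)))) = 5 / 6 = 0.83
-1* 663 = -663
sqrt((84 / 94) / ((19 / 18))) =6 * sqrt(18753) / 893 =0.92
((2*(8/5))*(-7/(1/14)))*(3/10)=-2352/25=-94.08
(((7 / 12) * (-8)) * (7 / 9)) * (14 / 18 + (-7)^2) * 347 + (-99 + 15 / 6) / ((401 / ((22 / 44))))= -24436486451 / 389772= -62694.31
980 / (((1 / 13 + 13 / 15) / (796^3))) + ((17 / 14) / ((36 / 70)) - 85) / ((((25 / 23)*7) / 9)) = 48191438995807 / 92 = 523819989084.86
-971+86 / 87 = -84391 / 87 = -970.01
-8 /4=-2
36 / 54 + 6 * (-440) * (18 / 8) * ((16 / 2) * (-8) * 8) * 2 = 18247682 / 3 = 6082560.67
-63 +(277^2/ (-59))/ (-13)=28408/ 767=37.04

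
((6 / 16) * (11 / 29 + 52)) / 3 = 1519 / 232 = 6.55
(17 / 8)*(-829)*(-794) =5594921 / 4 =1398730.25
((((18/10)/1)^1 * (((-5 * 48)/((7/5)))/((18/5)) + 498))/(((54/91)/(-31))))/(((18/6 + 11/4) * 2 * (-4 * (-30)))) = -1905787/62100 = -30.69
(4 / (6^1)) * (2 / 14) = 2 / 21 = 0.10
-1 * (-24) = 24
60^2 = 3600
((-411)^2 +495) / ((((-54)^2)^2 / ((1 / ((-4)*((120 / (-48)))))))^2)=2353 / 100419390748800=0.00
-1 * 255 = -255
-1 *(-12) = 12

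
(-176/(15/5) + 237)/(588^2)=535/1037232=0.00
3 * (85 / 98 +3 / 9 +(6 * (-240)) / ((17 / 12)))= -5074319 / 1666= -3045.81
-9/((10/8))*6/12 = -18/5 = -3.60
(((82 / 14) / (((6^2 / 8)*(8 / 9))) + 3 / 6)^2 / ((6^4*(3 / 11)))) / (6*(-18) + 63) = -6655 / 27433728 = -0.00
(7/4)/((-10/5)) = -7/8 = -0.88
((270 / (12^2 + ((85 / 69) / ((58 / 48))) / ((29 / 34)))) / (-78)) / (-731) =870435 / 26689289536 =0.00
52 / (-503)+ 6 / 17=2134 / 8551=0.25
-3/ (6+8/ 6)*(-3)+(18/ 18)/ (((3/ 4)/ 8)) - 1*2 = 653/ 66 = 9.89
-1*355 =-355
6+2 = 8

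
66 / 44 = 3 / 2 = 1.50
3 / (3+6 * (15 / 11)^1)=11 / 41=0.27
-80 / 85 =-16 / 17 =-0.94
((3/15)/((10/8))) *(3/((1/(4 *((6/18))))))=16/25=0.64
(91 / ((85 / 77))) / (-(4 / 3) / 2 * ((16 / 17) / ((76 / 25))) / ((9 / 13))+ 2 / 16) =-28756728 / 60395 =-476.14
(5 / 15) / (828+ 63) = 1 / 2673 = 0.00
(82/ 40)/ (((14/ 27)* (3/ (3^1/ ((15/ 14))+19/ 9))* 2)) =9061/ 2800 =3.24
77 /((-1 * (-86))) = 0.90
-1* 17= -17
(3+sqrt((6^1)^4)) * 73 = 2847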